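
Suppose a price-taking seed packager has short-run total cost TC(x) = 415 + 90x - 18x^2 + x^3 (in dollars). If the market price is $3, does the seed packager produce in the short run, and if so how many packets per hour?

Shut down

From TC, MC = TC'(x) = 90 - 36x + 3x^2 and AVC = VC/x = 90 - 18x + x^2.
AVC hits its minimum where MC = AVC, at x = 9, giving min AVC = 90 - 18·9 + 9^2 = $9.
P = $3 lies below min AVC = $9; no output level covers variable cost.
Best response: produce nothing and absorb the $415 fixed cost.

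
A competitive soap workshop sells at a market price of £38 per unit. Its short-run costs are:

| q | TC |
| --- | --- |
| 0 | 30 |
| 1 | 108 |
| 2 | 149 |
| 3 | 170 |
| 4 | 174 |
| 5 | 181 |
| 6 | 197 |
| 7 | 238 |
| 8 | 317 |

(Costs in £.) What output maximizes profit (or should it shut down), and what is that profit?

Profit at each row (π = 38q − TC): q=0: -30; q=1: -70; q=2: -73; q=3: -56; q=4: -22; q=5: 9; q=6: 31; q=7: 28; q=8: -13.
Profit is maximized at q = 6. AVC there is 167/6 = £27.83 ≤ P, so producing beats shutting down (which would give -£30).

q = 6; profit = £31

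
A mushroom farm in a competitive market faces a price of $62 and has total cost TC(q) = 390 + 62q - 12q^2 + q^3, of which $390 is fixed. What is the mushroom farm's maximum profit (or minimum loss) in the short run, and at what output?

AVC = 62 - 12q + q^2 has its minimum $26 at q = 6; price $62 clears that bar, so the firm operates.
With MC = 62 - 24q + 3q^2, P = MC on the upward-sloping part at q* = 8.
TR = 62·8 = 496. TC = 390 + 240 = 630. Profit = 496 − 630 = -$134.
By producing, the firm covers all variable cost plus $256 of fixed cost; shutting down would lose the full $390.

Profit = -$134 at q = 8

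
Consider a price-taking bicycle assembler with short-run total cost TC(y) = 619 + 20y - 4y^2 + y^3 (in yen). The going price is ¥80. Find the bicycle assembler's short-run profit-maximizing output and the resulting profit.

Profit = -¥331 at y = 6

AVC = 20 - 4y + y^2 has its minimum ¥16 at y = 2; price ¥80 clears that bar, so the firm operates.
With MC = 20 - 8y + 3y^2, P = MC on the upward-sloping part at y* = 6.
TR = 80·6 = 480. TC = 619 + 192 = 811. Profit = 480 − 811 = -¥331.
By producing, the firm covers all variable cost plus ¥288 of fixed cost; shutting down would lose the full ¥619.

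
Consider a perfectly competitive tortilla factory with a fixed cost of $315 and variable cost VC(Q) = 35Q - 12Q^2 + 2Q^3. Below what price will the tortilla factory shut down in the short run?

The firm shuts down when price falls below the minimum of average variable cost. AVC = VC/Q = 35 - 12Q + 2Q^2.
At the minimum of AVC, MC = AVC. MC = 35 - 24Q + 6Q^2; setting MC = AVC gives 4Q^2 - 12Q = 0, so Q = 3. min AVC = 17.
The firm shuts down for any P below $17.

$17 per unit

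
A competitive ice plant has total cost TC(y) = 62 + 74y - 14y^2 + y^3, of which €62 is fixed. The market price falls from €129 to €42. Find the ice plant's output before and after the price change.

Output falls from 11 to 8

AVC = 74 - 14y + y^2, minimized at y = 7 where min AVC = €25. MC = 74 - 28y + 3y^2.
At P = €129 ≥ min AVC, set P = MC on the rising branch: y = 11.
At P = €42 ≥ min AVC, set P = MC: y = 8. The firm stays open but cuts output.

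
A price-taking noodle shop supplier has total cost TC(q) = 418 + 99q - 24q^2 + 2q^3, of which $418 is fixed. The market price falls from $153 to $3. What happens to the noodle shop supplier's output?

Output falls from 9 to 0 (the firm shuts down)

MC = 99 - 48q + 6q^2; the shutdown threshold is min AVC = $27 (at q = 6).
At P = $153 ≥ min AVC, set P = MC on the rising branch: q = 9.
At P = $3 < min AVC = $27, price no longer covers variable cost at any output, so the firm shuts down: q = 0.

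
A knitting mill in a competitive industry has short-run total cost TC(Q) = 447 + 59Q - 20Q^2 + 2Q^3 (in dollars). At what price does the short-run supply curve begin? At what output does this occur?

$9 per unit, at Q = 5

Short-run supply begins at min AVC. From VC = 59Q - 20Q^2 + 2Q^3, AVC = 59 - 20Q + 2Q^2.
At the minimum of AVC, MC = AVC. MC = 59 - 40Q + 6Q^2; setting MC = AVC gives 4Q^2 - 20Q = 0, so Q = 5. min AVC = 9.
So the shutdown price is $9.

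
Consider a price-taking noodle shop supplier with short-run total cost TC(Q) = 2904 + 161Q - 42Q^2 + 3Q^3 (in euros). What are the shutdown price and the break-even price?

AVC = 161 - 42Q + 3Q^2; minimized at Q = 7, giving min AVC = €14. That is the shutdown price.
ATC = 2904/Q + 161 - 42Q + 3Q^2. Setting dATC/dQ = −2904/Q^2 − 42 + 6Q = 0 gives Q = 11 (since 6·11^3 − 42·11^2 = 2904).
min ATC = 2904/11 + 161 − 42·11 + 3·11^2 = €326. That is the break-even price.
For €14 ≤ P < €326 the firm produces at a loss; below €14 it shuts down.

Shutdown price = €14; break-even price = €326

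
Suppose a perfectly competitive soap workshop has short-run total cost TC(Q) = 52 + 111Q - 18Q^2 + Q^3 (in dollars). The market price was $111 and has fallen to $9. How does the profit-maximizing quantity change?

MC = 111 - 36Q + 3Q^2; the shutdown threshold is min AVC = $30 (at Q = 9).
With P = $111 above the shutdown price, P = MC gives Q = 12.
At P = $9 < min AVC = $30, price no longer covers variable cost at any output, so the firm shuts down: Q = 0.

Output falls from 12 to 0 (the firm shuts down)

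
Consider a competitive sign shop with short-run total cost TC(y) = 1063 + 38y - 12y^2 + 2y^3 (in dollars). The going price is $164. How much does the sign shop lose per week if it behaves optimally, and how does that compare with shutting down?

Profit = -$279 at y = 7

AVC = 38 - 12y + 2y^2 has its minimum $20 at y = 3; price $164 clears that bar, so the firm operates.
MC = 38 - 24y + 6y^2. Setting P = MC and taking the root on the rising branch gives y* = 7.
TR = 164·7 = 1148. TC = 1063 + 364 = 1427. Profit = 1148 − 1427 = -$279.
That loss of $279 beats the $1063 the firm would lose by shutting down; producing recovers $784 of fixed cost.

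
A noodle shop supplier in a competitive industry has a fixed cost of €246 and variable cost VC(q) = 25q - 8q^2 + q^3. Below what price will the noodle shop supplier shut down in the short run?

The firm shuts down when price falls below the minimum of average variable cost. AVC = VC/q = 25 - 8q + q^2.
At the minimum of AVC, MC = AVC. MC = 25 - 16q + 3q^2; setting MC = AVC gives 2q^2 - 8q = 0, so q = 4. min AVC = 9.
The firm shuts down for any P below €9.

€9 per unit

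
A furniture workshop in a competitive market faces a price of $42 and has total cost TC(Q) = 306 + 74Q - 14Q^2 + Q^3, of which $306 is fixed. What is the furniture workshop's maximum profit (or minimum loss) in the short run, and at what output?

AVC = 74 - 14Q + Q^2; min AVC = $25 at Q = 7. Since P = $42 ≥ min AVC, the firm produces.
With MC = 74 - 28Q + 3Q^2, P = MC on the upward-sloping part at Q* = 8.
TR = 42·8 = 336. TC = 306 + 208 = 514. Profit = 336 − 514 = -$178.
That loss of $178 beats the $306 the firm would lose by shutting down; producing recovers $128 of fixed cost.

Profit = -$178 at Q = 8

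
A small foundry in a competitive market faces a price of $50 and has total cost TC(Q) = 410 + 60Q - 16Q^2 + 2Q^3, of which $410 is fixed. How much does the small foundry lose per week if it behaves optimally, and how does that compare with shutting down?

AVC = 60 - 16Q + 2Q^2 has its minimum $28 at Q = 4; price $50 clears that bar, so the firm operates.
With MC = 60 - 32Q + 6Q^2, P = MC on the upward-sloping part at Q* = 5.
TR = 50·5 = 250. TC = 410 + 150 = 560. Profit = 250 − 560 = -$310.
Shutting down would mean losing the fixed cost of $410, so operating at a loss of $310 is better by $100.

Profit = -$310 at Q = 5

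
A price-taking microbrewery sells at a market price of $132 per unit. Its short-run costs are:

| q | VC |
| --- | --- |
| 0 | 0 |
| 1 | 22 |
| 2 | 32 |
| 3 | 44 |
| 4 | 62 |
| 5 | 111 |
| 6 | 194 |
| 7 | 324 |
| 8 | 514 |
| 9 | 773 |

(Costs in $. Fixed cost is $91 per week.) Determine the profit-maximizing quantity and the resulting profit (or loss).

q = 7; profit = $509

Compute π = P·q − TC at each output: q=0: -91; q=1: 19; q=2: 141; q=3: 261; q=4: 375; q=5: 458; q=6: 507; q=7: 509; q=8: 451; q=9: 324.
Profit is maximized at q = 7. AVC there is 324/7 = $46.29 ≤ P, so producing beats shutting down (which would give -$91).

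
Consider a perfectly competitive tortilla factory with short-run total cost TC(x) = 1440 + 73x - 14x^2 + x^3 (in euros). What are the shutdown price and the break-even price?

Shutdown price = €24; break-even price = €169

Shutdown price = min AVC. AVC = 73 - 14x + x^2, with vertex at x = 7 and minimum €24.
ATC = 1440/x + 73 - 14x + x^2. Setting dATC/dx = −1440/x^2 − 14 + 2x = 0 gives x = 12 (since 2·12^3 − 14·12^2 = 1440).
min ATC = 1440/12 + 73 − 14·12 + 12^2 = €169. That is the break-even price.
Between these two prices the firm operates at a loss; above €169 it earns a profit.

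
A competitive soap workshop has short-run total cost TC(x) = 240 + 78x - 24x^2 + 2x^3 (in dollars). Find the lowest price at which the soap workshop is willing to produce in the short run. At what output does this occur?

$6 per unit, at x = 6

The firm shuts down when price falls below the minimum of average variable cost. AVC = VC/x = 78 - 24x + 2x^2.
At the minimum of AVC, MC = AVC. MC = 78 - 48x + 6x^2; setting MC = AVC gives 4x^2 - 24x = 0, so x = 6. min AVC = 6.
So the shutdown price is $6.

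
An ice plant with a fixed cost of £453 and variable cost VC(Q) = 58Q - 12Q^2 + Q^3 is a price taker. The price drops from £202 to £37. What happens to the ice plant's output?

AVC = 58 - 12Q + Q^2, minimized at Q = 6 where min AVC = £22. MC = 58 - 24Q + 3Q^2.
With P = £202 above the shutdown price, P = MC gives Q = 12.
At P = £37 ≥ min AVC, set P = MC: Q = 7. The firm stays open but cuts output.

Output falls from 12 to 7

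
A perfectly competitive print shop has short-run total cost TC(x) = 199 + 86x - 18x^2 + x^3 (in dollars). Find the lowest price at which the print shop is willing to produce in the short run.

$5 per unit

The firm shuts down when price falls below the minimum of average variable cost. AVC = VC/x = 86 - 18x + x^2.
dAVC/dx = -18 + 2x = 0 gives x = 9. min AVC = 86 - 18·9 + 9^2 = 5.
So the shutdown price is $5.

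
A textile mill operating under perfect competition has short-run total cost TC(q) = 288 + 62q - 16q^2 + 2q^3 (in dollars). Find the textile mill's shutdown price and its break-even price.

AVC = 62 - 16q + 2q^2; minimized at q = 4, giving min AVC = $30. That is the shutdown price.
ATC = 288/q + 62 - 16q + 2q^2. Setting dATC/dq = −288/q^2 − 16 + 4q = 0 gives q = 6 (since 4·6^3 − 16·6^2 = 288).
min ATC = 288/6 + 62 − 16·6 + 2·6^2 = $86. That is the break-even price.
For $30 ≤ P < $86 the firm produces at a loss; below $30 it shuts down.

Shutdown price = $30; break-even price = $86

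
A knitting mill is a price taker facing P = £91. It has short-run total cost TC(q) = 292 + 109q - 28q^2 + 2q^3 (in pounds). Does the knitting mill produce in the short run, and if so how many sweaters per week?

Produce at q = 9

Strip out fixed cost: VC = 109q - 28q^2 + 2q^3. Then AVC = 109 - 28q + 2q^2 and MC = 109 - 56q + 6q^2.
AVC is minimized where dAVC/dq = -28 + 4q = 0, at q = 7; min AVC = 109 - 28·7 + 2·7^2 = £11.
Because £91 ≥ £11, revenue can cover variable cost; the firm operates.
Set P = MC: 91 = 109 - 56q + 6q^2 → 18 - 56q + 6q^2 = 0. The roots are q = 1/3 and q = 9; the profit-maximizing output is on the rising part of MC, so q* = 9.
Check: AVC at q = 9 is £19 ≤ P, so revenue covers variable cost.
Profit = P·q − TC = 91·9 − 463 = £356.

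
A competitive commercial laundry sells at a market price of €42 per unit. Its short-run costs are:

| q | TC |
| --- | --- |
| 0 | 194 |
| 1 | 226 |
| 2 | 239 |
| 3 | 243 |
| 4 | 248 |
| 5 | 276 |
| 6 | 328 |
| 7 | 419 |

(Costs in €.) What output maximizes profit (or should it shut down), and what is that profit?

Tabulate TR − TC: q=0: -194; q=1: -184; q=2: -155; q=3: -117; q=4: -80; q=5: -66; q=6: -76; q=7: -125.
Profit is maximized at q = 5. AVC there is 82/5 = €16.40 ≤ P, so producing beats shutting down (which would give -€194).

q = 5; profit = -€66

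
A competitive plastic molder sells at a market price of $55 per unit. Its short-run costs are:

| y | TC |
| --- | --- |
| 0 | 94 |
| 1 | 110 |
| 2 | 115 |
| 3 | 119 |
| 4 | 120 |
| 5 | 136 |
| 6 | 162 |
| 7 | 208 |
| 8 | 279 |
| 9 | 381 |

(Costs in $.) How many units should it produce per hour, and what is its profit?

Profit at each row (π = 55y − TC): y=0: -94; y=1: -55; y=2: -5; y=3: 46; y=4: 100; y=5: 139; y=6: 168; y=7: 177; y=8: 161; y=9: 114.
Profit is maximized at y = 7. AVC there is 114/7 = $16.29 ≤ P, so producing beats shutting down (which would give -$94).

y = 7; profit = $177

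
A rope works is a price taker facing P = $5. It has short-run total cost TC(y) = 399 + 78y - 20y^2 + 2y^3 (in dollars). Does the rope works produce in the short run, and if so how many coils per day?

Variable cost is VC = 78y - 20y^2 + 2y^3, so AVC = VC/y = 78 - 20y + 2y^2 and MC = dTC/dy = 78 - 40y + 6y^2.
AVC hits its minimum where MC = AVC, at y = 5, giving min AVC = 78 - 20·5 + 2·5^2 = $28.
Since P = $5 < min AVC = $28, price fails to cover variable cost at any output.
Shutting down limits the loss to fixed cost, $399.

Shut down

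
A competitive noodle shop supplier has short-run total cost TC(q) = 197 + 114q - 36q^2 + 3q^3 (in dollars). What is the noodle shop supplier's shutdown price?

$6 per unit

Short-run supply begins at min AVC. From VC = 114q - 36q^2 + 3q^3, AVC = 114 - 36q + 3q^2.
dAVC/dq = -36 + 6q = 0 gives q = 6. min AVC = 114 - 36·6 + 3·6^2 = 6.
The firm shuts down for any P below $6.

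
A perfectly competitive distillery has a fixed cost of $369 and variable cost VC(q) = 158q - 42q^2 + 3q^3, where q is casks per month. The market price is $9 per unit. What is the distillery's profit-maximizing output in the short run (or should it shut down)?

Shut down

Strip out fixed cost: VC = 158q - 42q^2 + 3q^3. Then AVC = 158 - 42q + 3q^2 and MC = 158 - 84q + 9q^2.
AVC is minimized where dAVC/dq = -42 + 6q = 0, at q = 7; min AVC = 158 - 42·7 + 3·7^2 = $11.
Since P = $9 < min AVC = $11, price fails to cover variable cost at any output.
Shutting down limits the loss to fixed cost, $369.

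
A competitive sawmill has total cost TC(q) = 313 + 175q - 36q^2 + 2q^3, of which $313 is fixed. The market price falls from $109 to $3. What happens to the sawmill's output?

MC = 175 - 72q + 6q^2; the shutdown threshold is min AVC = $13 (at q = 9).
With P = $109 above the shutdown price, P = MC gives q = 11.
At P = $3 < min AVC = $13, price no longer covers variable cost at any output, so the firm shuts down: q = 0.

Output falls from 11 to 0 (the firm shuts down)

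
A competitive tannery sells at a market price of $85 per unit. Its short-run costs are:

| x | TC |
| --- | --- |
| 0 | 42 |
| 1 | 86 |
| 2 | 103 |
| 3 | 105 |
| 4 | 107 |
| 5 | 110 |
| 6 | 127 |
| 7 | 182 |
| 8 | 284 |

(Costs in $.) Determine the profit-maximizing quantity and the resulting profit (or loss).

x = 7; profit = $413

Compute π = P·x − TC at each output: x=0: -42; x=1: -1; x=2: 67; x=3: 150; x=4: 233; x=5: 315; x=6: 383; x=7: 413; x=8: 396.
Profit is maximized at x = 7. AVC there is 140/7 = $20 ≤ P, so producing beats shutting down (which would give -$42).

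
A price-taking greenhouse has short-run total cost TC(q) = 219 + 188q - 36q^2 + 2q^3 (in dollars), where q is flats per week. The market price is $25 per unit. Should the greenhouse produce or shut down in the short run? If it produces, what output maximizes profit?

Shut down

From TC, MC = TC'(q) = 188 - 72q + 6q^2 and AVC = VC/q = 188 - 36q + 2q^2.
The AVC parabola has its vertex at q = 36/4 = 9, where AVC = 188 - 36·9 + 2·9^2 = $26.
With P < min AVC ($25 < $26), every unit sold adds to the loss.
Best response: produce nothing and absorb the $219 fixed cost.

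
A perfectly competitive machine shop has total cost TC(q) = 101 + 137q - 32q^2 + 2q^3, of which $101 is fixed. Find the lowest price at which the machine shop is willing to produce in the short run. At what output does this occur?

$9 per unit, at q = 8

The shutdown price is the minimum of AVC. VC = 137q - 32q^2 + 2q^3, so AVC = 137 - 32q + 2q^2.
dAVC/dq = -32 + 4q = 0 gives q = 8. min AVC = 137 - 32·8 + 2·8^2 = 9.
For P < $9 the firm produces nothing.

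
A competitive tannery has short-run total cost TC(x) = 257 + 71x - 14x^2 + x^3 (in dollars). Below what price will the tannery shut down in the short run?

$22 per unit

The shutdown price is the minimum of AVC. VC = 71x - 14x^2 + x^3, so AVC = 71 - 14x + x^2.
dAVC/dx = -14 + 2x = 0 gives x = 7. min AVC = 71 - 14·7 + 7^2 = 22.
The firm shuts down for any P below $22.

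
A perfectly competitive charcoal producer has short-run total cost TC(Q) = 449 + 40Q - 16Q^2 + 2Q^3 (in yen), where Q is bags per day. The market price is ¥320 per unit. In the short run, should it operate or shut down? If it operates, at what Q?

Produce at Q = 10

Variable cost is VC = 40Q - 16Q^2 + 2Q^3, so AVC = VC/Q = 40 - 16Q + 2Q^2 and MC = dTC/dQ = 40 - 32Q + 6Q^2.
AVC is minimized where dAVC/dQ = -16 + 4Q = 0, at Q = 4; min AVC = 40 - 16·4 + 2·4^2 = ¥8.
P = ¥320 exceeds min AVC = ¥8, so the firm stays open.
Solving P = MC: -280 - 32Q + 6Q^2 = 0 ⇒ Q = -14/3 or 10. On the upward-sloping branch, Q* = 10.
Check: AVC at Q = 10 is ¥80 ≤ P, so revenue covers variable cost.
Profit = P·Q − TC = 320·10 − 1249 = ¥1951.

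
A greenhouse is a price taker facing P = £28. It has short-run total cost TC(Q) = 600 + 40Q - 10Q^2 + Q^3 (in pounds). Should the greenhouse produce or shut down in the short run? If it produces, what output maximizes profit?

From TC, MC = TC'(Q) = 40 - 20Q + 3Q^2 and AVC = VC/Q = 40 - 10Q + Q^2.
AVC is minimized where dAVC/dQ = -10 + 2Q = 0, at Q = 5; min AVC = 40 - 10·5 + 5^2 = £15.
Since P = £28 ≥ min AVC = £15, price covers variable cost and the firm should produce.
P = MC gives 12 - 20Q + 3Q^2 = 0, with roots 2/3 and 6. Take the larger (rising MC): Q* = 6.
Check: AVC at Q = 6 is £16 ≤ P, so revenue covers variable cost.
Profit = P·Q − TC = 28·6 − 696 = -£528, a loss, but smaller than the £600 fixed cost the firm would lose by shutting down.

Produce at Q = 6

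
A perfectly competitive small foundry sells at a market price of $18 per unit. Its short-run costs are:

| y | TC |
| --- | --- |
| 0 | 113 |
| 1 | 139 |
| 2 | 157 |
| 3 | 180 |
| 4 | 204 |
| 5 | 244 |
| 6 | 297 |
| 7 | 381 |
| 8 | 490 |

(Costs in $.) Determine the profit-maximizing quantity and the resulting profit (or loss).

Compute π = P·y − TC at each output: y=0: -113; y=1: -121; y=2: -121; y=3: -126; y=4: -132; y=5: -154; y=6: -189; y=7: -255; y=8: -346.
Profit is highest at y = 0. Equivalently, the lowest AVC in the table is 44/2 ≈ $22 at y = 2, and P = $18 falls below it — price never covers variable cost, so the firm shuts down and loses only its fixed cost.

y = 0 (shut down); profit = -$113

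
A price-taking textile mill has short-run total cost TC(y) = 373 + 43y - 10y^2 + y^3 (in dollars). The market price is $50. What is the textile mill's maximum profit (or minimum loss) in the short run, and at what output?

Profit = -$177 at y = 7

AVC = 43 - 10y + y^2; min AVC = $18 at y = 5. Since P = $50 ≥ min AVC, the firm produces.
With MC = 43 - 20y + 3y^2, P = MC on the upward-sloping part at y* = 7.
TR = 50·7 = 350. TC = 373 + 154 = 527. Profit = 350 − 527 = -$177.
Shutting down would mean losing the fixed cost of $373, so operating at a loss of $177 is better by $196.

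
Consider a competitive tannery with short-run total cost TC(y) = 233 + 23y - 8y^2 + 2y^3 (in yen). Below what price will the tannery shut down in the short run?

¥15 per unit

Short-run supply begins at min AVC. From VC = 23y - 8y^2 + 2y^3, AVC = 23 - 8y + 2y^2.
At the minimum of AVC, MC = AVC. MC = 23 - 16y + 6y^2; setting MC = AVC gives 4y^2 - 8y = 0, so y = 2. min AVC = 15.
So the shutdown price is ¥15.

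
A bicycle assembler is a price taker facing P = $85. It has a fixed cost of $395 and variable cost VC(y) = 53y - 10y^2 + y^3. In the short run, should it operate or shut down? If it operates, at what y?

Variable cost is VC = 53y - 10y^2 + y^3, so AVC = VC/y = 53 - 10y + y^2 and MC = dTC/dy = 53 - 20y + 3y^2.
AVC is minimized where dAVC/dy = -10 + 2y = 0, at y = 5; min AVC = 53 - 10·5 + 5^2 = $28.
P = $85 exceeds min AVC = $28, so the firm stays open.
Solving P = MC: -32 - 20y + 3y^2 = 0 ⇒ y = -4/3 or 8. On the upward-sloping branch, y* = 8.
Check: AVC at y = 8 is $37 ≤ P, so revenue covers variable cost.
Profit = P·y − TC = 85·8 − 691 = -$11, a loss, but smaller than the $395 fixed cost the firm would lose by shutting down.

Produce at y = 8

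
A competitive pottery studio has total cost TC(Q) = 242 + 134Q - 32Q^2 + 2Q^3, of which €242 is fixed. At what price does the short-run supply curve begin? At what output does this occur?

€6 per unit, at Q = 8

The firm shuts down when price falls below the minimum of average variable cost. AVC = VC/Q = 134 - 32Q + 2Q^2.
dAVC/dQ = -32 + 4Q = 0 gives Q = 8. min AVC = 134 - 32·8 + 2·8^2 = 6.
So the shutdown price is €6.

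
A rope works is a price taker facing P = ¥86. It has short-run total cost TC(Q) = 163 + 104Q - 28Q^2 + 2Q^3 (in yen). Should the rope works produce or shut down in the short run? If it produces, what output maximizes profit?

Produce at Q = 9

From TC, MC = TC'(Q) = 104 - 56Q + 6Q^2 and AVC = VC/Q = 104 - 28Q + 2Q^2.
The AVC parabola has its vertex at Q = 28/4 = 7, where AVC = 104 - 28·7 + 2·7^2 = ¥6.
P = ¥86 exceeds min AVC = ¥6, so the firm stays open.
Set P = MC: 86 = 104 - 56Q + 6Q^2 → 18 - 56Q + 6Q^2 = 0. The roots are Q = 1/3 and Q = 9; the profit-maximizing output is on the rising part of MC, so Q* = 9.
Check: AVC at Q = 9 is ¥14 ≤ P, so revenue covers variable cost.
Profit = P·Q − TC = 86·9 − 289 = ¥485.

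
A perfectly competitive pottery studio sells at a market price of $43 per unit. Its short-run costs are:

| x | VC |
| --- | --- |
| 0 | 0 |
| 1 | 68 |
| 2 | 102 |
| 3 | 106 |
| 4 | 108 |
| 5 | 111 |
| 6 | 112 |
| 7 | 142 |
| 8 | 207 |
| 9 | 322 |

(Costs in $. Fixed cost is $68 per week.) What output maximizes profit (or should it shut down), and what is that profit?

x = 7; profit = $91

Compute π = P·x − TC at each output: x=0: -68; x=1: -93; x=2: -84; x=3: -45; x=4: -4; x=5: 36; x=6: 78; x=7: 91; x=8: 69; x=9: -3.
Profit is maximized at x = 7. AVC there is 142/7 = $20.29 ≤ P, so producing beats shutting down (which would give -$68).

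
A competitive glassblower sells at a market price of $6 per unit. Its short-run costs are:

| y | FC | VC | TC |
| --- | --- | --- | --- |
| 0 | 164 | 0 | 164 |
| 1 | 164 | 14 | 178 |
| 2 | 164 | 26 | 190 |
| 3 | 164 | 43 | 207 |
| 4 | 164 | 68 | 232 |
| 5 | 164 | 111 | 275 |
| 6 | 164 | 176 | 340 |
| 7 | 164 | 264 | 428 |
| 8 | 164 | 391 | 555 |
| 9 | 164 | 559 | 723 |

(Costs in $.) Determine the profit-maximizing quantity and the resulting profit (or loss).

Compute π = P·y − TC at each output: y=0: -164; y=1: -172; y=2: -178; y=3: -189; y=4: -208; y=5: -245; y=6: -304; y=7: -386; y=8: -507; y=9: -669.
Profit is highest at y = 0. Equivalently, the lowest AVC in the table is 26/2 ≈ $13 at y = 2, and P = $6 falls below it — price never covers variable cost, so the firm shuts down and loses only its fixed cost.

y = 0 (shut down); profit = -$164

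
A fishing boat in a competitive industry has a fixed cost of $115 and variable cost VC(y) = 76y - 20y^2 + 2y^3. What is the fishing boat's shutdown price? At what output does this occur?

The firm shuts down when price falls below the minimum of average variable cost. AVC = VC/y = 76 - 20y + 2y^2.
dAVC/dy = -20 + 4y = 0 gives y = 5. min AVC = 76 - 20·5 + 2·5^2 = 26.
For P < $26 the firm produces nothing.

$26 per unit, at y = 5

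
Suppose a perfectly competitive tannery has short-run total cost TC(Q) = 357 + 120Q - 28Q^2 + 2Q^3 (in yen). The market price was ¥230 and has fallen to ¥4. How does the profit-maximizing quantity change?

AVC = 120 - 28Q + 2Q^2, minimized at Q = 7 where min AVC = ¥22. MC = 120 - 56Q + 6Q^2.
At P = ¥230 ≥ min AVC, set P = MC on the rising branch: Q = 11.
At P = ¥4 < min AVC = ¥22, price no longer covers variable cost at any output, so the firm shuts down: Q = 0.

Output falls from 11 to 0 (the firm shuts down)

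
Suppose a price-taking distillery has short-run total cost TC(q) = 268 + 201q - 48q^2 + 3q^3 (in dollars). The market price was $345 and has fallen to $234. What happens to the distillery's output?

MC = 201 - 96q + 9q^2; the shutdown threshold is min AVC = $9 (at q = 8).
At P = $345 ≥ min AVC, set P = MC on the rising branch: q = 12.
At P = $234 ≥ min AVC, set P = MC: q = 11. The firm stays open but cuts output.

Output falls from 12 to 11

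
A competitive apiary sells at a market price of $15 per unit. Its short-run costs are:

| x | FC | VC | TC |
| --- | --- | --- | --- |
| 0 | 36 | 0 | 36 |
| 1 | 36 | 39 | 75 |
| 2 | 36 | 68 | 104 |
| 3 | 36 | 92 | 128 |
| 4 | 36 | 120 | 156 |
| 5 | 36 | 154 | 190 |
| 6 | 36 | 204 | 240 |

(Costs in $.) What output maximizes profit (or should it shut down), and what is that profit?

x = 0 (shut down); profit = -$36

Profit at each row (π = 15x − TC): x=0: -36; x=1: -60; x=2: -74; x=3: -83; x=4: -96; x=5: -115; x=6: -150.
Profit is highest at x = 0. Equivalently, the lowest AVC in the table is 120/4 ≈ $30 at x = 4, and P = $15 falls below it — price never covers variable cost, so the firm shuts down and loses only its fixed cost.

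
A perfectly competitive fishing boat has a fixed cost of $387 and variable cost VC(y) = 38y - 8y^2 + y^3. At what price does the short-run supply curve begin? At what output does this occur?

$22 per unit, at y = 4

Short-run supply begins at min AVC. From VC = 38y - 8y^2 + y^3, AVC = 38 - 8y + y^2.
dAVC/dy = -8 + 2y = 0 gives y = 4. min AVC = 38 - 8·4 + 4^2 = 22.
So the shutdown price is $22.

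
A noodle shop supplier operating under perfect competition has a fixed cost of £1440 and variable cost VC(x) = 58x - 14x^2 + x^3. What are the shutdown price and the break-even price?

Shutdown price = £9; break-even price = £154

Shutdown price = min AVC. AVC = 58 - 14x + x^2, with vertex at x = 7 and minimum £9.
ATC = 1440/x + 58 - 14x + x^2. Setting dATC/dx = −1440/x^2 − 14 + 2x = 0 gives x = 12 (since 2·12^3 − 14·12^2 = 1440).
min ATC = 1440/12 + 58 − 14·12 + 12^2 = £154. That is the break-even price.
For £9 ≤ P < £154 the firm produces at a loss; below £9 it shuts down.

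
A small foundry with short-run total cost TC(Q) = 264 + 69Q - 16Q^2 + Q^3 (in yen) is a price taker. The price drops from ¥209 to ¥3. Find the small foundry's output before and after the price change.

MC = 69 - 32Q + 3Q^2; the shutdown threshold is min AVC = ¥5 (at Q = 8).
With P = ¥209 above the shutdown price, P = MC gives Q = 14.
At P = ¥3 < min AVC = ¥5, price no longer covers variable cost at any output, so the firm shuts down: Q = 0.

Output falls from 14 to 0 (the firm shuts down)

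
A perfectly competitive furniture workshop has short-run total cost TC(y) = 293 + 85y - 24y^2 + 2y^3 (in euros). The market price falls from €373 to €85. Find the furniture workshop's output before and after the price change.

MC = 85 - 48y + 6y^2; the shutdown threshold is min AVC = €13 (at y = 6).
At P = €373 ≥ min AVC, set P = MC on the rising branch: y = 12.
At P = €85 ≥ min AVC, set P = MC: y = 8. The firm stays open but cuts output.

Output falls from 12 to 8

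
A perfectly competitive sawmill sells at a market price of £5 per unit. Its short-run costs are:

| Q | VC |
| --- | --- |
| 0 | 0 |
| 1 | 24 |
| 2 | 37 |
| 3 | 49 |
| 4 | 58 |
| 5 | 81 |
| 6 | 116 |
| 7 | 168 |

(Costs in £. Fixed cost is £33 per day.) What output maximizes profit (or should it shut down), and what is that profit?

Compute π = P·Q − TC at each output: Q=0: -33; Q=1: -52; Q=2: -60; Q=3: -67; Q=4: -71; Q=5: -89; Q=6: -119; Q=7: -166.
Profit is highest at Q = 0. Equivalently, the lowest AVC in the table is 58/4 ≈ £14.50 at Q = 4, and P = £5 falls below it — price never covers variable cost, so the firm shuts down and loses only its fixed cost.

Q = 0 (shut down); profit = -£33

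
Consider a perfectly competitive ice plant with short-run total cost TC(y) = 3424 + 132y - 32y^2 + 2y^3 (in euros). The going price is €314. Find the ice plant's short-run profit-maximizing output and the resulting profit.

AVC = 132 - 32y + 2y^2; min AVC = €4 at y = 8. Since P = €314 ≥ min AVC, the firm produces.
With MC = 132 - 64y + 6y^2, P = MC on the upward-sloping part at y* = 13.
TR = 314·13 = 4082. TC = 3424 + 702 = 4126. Profit = 4082 − 4126 = -€44.
By producing, the firm covers all variable cost plus €3380 of fixed cost; shutting down would lose the full €3424.

Profit = -€44 at y = 13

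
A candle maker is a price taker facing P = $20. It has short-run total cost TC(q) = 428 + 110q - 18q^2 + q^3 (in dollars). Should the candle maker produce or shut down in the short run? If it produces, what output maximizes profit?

Variable cost is VC = 110q - 18q^2 + q^3, so AVC = VC/q = 110 - 18q + q^2 and MC = dTC/dq = 110 - 36q + 3q^2.
AVC is minimized where dAVC/dq = -18 + 2q = 0, at q = 9; min AVC = 110 - 18·9 + 9^2 = $29.
P = $20 lies below min AVC = $29; no output level covers variable cost.
Shutting down limits the loss to fixed cost, $428.

Shut down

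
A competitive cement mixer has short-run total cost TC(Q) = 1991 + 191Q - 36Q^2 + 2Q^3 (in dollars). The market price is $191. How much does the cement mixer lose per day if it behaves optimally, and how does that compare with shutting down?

AVC = 191 - 36Q + 2Q^2 has its minimum $29 at Q = 9; price $191 clears that bar, so the firm operates.
With MC = 191 - 72Q + 6Q^2, P = MC on the upward-sloping part at Q* = 12.
TR = 191·12 = 2292. TC = 1991 + 564 = 2555. Profit = 2292 − 2555 = -$263.
By producing, the firm covers all variable cost plus $1728 of fixed cost; shutting down would lose the full $1991.

Profit = -$263 at Q = 12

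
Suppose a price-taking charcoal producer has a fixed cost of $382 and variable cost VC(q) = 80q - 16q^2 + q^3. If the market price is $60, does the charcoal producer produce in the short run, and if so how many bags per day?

Produce at q = 10

Strip out fixed cost: VC = 80q - 16q^2 + q^3. Then AVC = 80 - 16q + q^2 and MC = 80 - 32q + 3q^2.
AVC hits its minimum where MC = AVC, at q = 8, giving min AVC = 80 - 16·8 + 8^2 = $16.
Because $60 ≥ $16, revenue can cover variable cost; the firm operates.
P = MC gives 20 - 32q + 3q^2 = 0, with roots 2/3 and 10. Take the larger (rising MC): q* = 10.
Check: AVC at q = 10 is $20 ≤ P, so revenue covers variable cost.
Profit = P·q − TC = 60·10 − 582 = $18.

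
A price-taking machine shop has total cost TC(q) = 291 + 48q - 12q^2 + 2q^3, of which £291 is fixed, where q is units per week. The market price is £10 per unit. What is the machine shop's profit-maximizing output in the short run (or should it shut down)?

From TC, MC = TC'(q) = 48 - 24q + 6q^2 and AVC = VC/q = 48 - 12q + 2q^2.
The AVC parabola has its vertex at q = 12/4 = 3, where AVC = 48 - 12·3 + 2·3^2 = £30.
P = £10 lies below min AVC = £30; no output level covers variable cost.
Best response: produce nothing and absorb the £291 fixed cost.

Shut down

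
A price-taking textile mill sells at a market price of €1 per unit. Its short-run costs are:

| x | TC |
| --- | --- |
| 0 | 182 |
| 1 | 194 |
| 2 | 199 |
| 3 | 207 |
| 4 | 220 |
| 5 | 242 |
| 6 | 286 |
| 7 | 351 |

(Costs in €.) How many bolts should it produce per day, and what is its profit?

x = 0 (shut down); profit = -€182

Tabulate TR − TC: x=0: -182; x=1: -193; x=2: -197; x=3: -204; x=4: -216; x=5: -237; x=6: -280; x=7: -344.
Profit is highest at x = 0. Equivalently, the lowest AVC in the table is 25/3 ≈ €8.33 at x = 3, and P = €1 falls below it — price never covers variable cost, so the firm shuts down and loses only its fixed cost.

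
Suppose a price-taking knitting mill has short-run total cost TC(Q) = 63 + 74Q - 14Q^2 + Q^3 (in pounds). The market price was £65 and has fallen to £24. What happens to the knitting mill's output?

MC = 74 - 28Q + 3Q^2; the shutdown threshold is min AVC = £25 (at Q = 7).
With P = £65 above the shutdown price, P = MC gives Q = 9.
At P = £24 < min AVC = £25, price no longer covers variable cost at any output, so the firm shuts down: Q = 0.

Output falls from 9 to 0 (the firm shuts down)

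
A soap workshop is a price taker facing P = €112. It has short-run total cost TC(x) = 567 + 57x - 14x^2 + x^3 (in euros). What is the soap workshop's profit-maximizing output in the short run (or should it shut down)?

Produce at x = 11

Variable cost is VC = 57x - 14x^2 + x^3, so AVC = VC/x = 57 - 14x + x^2 and MC = dTC/dx = 57 - 28x + 3x^2.
AVC is minimized where dAVC/dx = -14 + 2x = 0, at x = 7; min AVC = 57 - 14·7 + 7^2 = €8.
Because €112 ≥ €8, revenue can cover variable cost; the firm operates.
Solving P = MC: -55 - 28x + 3x^2 = 0 ⇒ x = -5/3 or 11. On the upward-sloping branch, x* = 11.
Check: AVC at x = 11 is €24 ≤ P, so revenue covers variable cost.
Profit = P·x − TC = 112·11 − 831 = €401.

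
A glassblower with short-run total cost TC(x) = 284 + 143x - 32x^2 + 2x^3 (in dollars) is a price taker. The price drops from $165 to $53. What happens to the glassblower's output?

AVC = 143 - 32x + 2x^2, minimized at x = 8 where min AVC = $15. MC = 143 - 64x + 6x^2.
At P = $165 ≥ min AVC, set P = MC on the rising branch: x = 11.
At P = $53 ≥ min AVC, set P = MC: x = 9. The firm stays open but cuts output.

Output falls from 11 to 9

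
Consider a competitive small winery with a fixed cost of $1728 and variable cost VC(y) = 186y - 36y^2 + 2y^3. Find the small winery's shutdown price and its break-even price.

Shutdown price = $24; break-even price = $186

AVC = 186 - 36y + 2y^2; minimized at y = 9, giving min AVC = $24. That is the shutdown price.
ATC = 1728/y + 186 - 36y + 2y^2. Setting dATC/dy = −1728/y^2 − 36 + 4y = 0 gives y = 12 (since 4·12^3 − 36·12^2 = 1728).
min ATC = 1728/12 + 186 − 36·12 + 2·12^2 = $186. That is the break-even price.
Between these two prices the firm operates at a loss; above $186 it earns a profit.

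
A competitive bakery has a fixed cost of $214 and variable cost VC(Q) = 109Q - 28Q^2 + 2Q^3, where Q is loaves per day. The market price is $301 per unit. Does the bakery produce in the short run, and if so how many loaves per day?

Strip out fixed cost: VC = 109Q - 28Q^2 + 2Q^3. Then AVC = 109 - 28Q + 2Q^2 and MC = 109 - 56Q + 6Q^2.
AVC hits its minimum where MC = AVC, at Q = 7, giving min AVC = 109 - 28·7 + 2·7^2 = $11.
Since P = $301 ≥ min AVC = $11, price covers variable cost and the firm should produce.
Solving P = MC: -192 - 56Q + 6Q^2 = 0 ⇒ Q = -8/3 or 12. On the upward-sloping branch, Q* = 12.
Check: AVC at Q = 12 is $61 ≤ P, so revenue covers variable cost.
Profit = P·Q − TC = 301·12 − 946 = $2666.

Produce at Q = 12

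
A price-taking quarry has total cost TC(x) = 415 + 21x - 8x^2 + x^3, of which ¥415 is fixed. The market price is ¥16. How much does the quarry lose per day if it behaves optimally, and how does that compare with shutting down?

Profit = -¥365 at x = 5

AVC = 21 - 8x + x^2 has its minimum ¥5 at x = 4; price ¥16 clears that bar, so the firm operates.
MC = 21 - 16x + 3x^2. Setting P = MC and taking the root on the rising branch gives x* = 5.
TR = 16·5 = 80. TC = 415 + 30 = 445. Profit = 80 − 445 = -¥365.
Shutting down would mean losing the fixed cost of ¥415, so operating at a loss of ¥365 is better by ¥50.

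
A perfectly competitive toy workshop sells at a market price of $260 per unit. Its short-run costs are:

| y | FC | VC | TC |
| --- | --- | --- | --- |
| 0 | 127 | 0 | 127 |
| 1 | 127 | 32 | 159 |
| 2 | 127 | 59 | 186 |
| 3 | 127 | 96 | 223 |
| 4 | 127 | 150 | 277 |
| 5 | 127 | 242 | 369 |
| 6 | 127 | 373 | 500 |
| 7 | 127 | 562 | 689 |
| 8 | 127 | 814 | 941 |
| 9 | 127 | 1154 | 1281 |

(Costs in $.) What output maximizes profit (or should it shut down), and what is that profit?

y = 8; profit = $1139

Profit at each row (π = 260y − TC): y=0: -127; y=1: 101; y=2: 334; y=3: 557; y=4: 763; y=5: 931; y=6: 1060; y=7: 1131; y=8: 1139; y=9: 1059.
Profit is maximized at y = 8. AVC there is 814/8 = $101.75 ≤ P, so producing beats shutting down (which would give -$127).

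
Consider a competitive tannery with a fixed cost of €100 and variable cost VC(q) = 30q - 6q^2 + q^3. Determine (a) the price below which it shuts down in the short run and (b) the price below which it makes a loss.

Shutdown price = €21; break-even price = €45

AVC = 30 - 6q + q^2; minimized at q = 3, giving min AVC = €21. That is the shutdown price.
ATC = 100/q + 30 - 6q + q^2. Setting dATC/dq = −100/q^2 − 6 + 2q = 0 gives q = 5 (since 2·5^3 − 6·5^2 = 100).
min ATC = 100/5 + 30 − 6·5 + 5^2 = €45. That is the break-even price.
For €21 ≤ P < €45 the firm produces at a loss; below €21 it shuts down.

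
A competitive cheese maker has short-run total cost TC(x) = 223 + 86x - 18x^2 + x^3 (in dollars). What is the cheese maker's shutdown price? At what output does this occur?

Short-run supply begins at min AVC. From VC = 86x - 18x^2 + x^3, AVC = 86 - 18x + x^2.
dAVC/dx = -18 + 2x = 0 gives x = 9. min AVC = 86 - 18·9 + 9^2 = 5.
For P < $5 the firm produces nothing.

$5 per unit, at x = 9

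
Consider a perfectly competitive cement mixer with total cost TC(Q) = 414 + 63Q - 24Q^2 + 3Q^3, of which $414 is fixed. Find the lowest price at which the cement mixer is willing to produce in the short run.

$15 per unit

Short-run supply begins at min AVC. From VC = 63Q - 24Q^2 + 3Q^3, AVC = 63 - 24Q + 3Q^2.
dAVC/dQ = -24 + 6Q = 0 gives Q = 4. min AVC = 63 - 24·4 + 3·4^2 = 15.
So the shutdown price is $15.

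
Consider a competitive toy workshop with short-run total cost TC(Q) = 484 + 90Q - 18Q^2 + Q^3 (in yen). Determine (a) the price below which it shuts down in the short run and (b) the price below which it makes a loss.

AVC = 90 - 18Q + Q^2; minimized at Q = 9, giving min AVC = ¥9. That is the shutdown price.
ATC = 484/Q + 90 - 18Q + Q^2. Setting dATC/dQ = −484/Q^2 − 18 + 2Q = 0 gives Q = 11 (since 2·11^3 − 18·11^2 = 484).
min ATC = 484/11 + 90 − 18·11 + 11^2 = ¥57. That is the break-even price.
For ¥9 ≤ P < ¥57 the firm produces at a loss; below ¥9 it shuts down.

Shutdown price = ¥9; break-even price = ¥57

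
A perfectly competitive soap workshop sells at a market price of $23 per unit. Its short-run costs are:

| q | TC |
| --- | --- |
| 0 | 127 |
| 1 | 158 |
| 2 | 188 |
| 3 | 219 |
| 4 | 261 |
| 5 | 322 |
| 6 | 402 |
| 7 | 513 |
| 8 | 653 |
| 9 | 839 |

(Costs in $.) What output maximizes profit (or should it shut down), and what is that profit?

Tabulate TR − TC: q=0: -127; q=1: -135; q=2: -142; q=3: -150; q=4: -169; q=5: -207; q=6: -264; q=7: -352; q=8: -469; q=9: -632.
Profit is highest at q = 0. Equivalently, the lowest AVC in the table is 61/2 ≈ $30.50 at q = 2, and P = $23 falls below it — price never covers variable cost, so the firm shuts down and loses only its fixed cost.

q = 0 (shut down); profit = -$127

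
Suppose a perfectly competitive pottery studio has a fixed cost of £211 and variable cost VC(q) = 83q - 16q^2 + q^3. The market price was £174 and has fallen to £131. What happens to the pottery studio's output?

Output falls from 13 to 12

AVC = 83 - 16q + q^2, minimized at q = 8 where min AVC = £19. MC = 83 - 32q + 3q^2.
With P = £174 above the shutdown price, P = MC gives q = 13.
At P = £131 ≥ min AVC, set P = MC: q = 12. The firm stays open but cuts output.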